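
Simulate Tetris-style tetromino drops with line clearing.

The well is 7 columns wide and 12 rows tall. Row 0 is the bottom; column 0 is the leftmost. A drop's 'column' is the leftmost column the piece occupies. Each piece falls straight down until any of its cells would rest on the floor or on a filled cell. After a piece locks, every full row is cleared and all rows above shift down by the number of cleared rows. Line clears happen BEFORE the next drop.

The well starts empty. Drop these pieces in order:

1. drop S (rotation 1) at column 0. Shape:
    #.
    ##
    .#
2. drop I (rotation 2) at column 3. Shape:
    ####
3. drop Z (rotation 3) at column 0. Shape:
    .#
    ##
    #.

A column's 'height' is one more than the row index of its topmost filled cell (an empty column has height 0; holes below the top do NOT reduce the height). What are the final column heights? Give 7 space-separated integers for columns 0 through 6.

Answer: 5 6 0 1 1 1 1

Derivation:
Drop 1: S rot1 at col 0 lands with bottom-row=0; cleared 0 line(s) (total 0); column heights now [3 2 0 0 0 0 0], max=3
Drop 2: I rot2 at col 3 lands with bottom-row=0; cleared 0 line(s) (total 0); column heights now [3 2 0 1 1 1 1], max=3
Drop 3: Z rot3 at col 0 lands with bottom-row=3; cleared 0 line(s) (total 0); column heights now [5 6 0 1 1 1 1], max=6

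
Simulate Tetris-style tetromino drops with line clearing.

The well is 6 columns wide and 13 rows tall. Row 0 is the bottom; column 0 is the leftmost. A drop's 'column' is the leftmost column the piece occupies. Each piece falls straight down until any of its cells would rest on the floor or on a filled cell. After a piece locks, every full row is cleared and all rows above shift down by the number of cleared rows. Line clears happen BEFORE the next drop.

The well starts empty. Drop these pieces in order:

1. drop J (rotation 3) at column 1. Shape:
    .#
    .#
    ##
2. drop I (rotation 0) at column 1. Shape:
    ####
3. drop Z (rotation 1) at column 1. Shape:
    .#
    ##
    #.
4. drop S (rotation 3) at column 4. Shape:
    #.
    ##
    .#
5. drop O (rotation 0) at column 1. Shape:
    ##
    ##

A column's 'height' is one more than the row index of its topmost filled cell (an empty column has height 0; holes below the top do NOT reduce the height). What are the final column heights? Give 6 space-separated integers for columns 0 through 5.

Answer: 0 9 9 4 6 5

Derivation:
Drop 1: J rot3 at col 1 lands with bottom-row=0; cleared 0 line(s) (total 0); column heights now [0 1 3 0 0 0], max=3
Drop 2: I rot0 at col 1 lands with bottom-row=3; cleared 0 line(s) (total 0); column heights now [0 4 4 4 4 0], max=4
Drop 3: Z rot1 at col 1 lands with bottom-row=4; cleared 0 line(s) (total 0); column heights now [0 6 7 4 4 0], max=7
Drop 4: S rot3 at col 4 lands with bottom-row=3; cleared 0 line(s) (total 0); column heights now [0 6 7 4 6 5], max=7
Drop 5: O rot0 at col 1 lands with bottom-row=7; cleared 0 line(s) (total 0); column heights now [0 9 9 4 6 5], max=9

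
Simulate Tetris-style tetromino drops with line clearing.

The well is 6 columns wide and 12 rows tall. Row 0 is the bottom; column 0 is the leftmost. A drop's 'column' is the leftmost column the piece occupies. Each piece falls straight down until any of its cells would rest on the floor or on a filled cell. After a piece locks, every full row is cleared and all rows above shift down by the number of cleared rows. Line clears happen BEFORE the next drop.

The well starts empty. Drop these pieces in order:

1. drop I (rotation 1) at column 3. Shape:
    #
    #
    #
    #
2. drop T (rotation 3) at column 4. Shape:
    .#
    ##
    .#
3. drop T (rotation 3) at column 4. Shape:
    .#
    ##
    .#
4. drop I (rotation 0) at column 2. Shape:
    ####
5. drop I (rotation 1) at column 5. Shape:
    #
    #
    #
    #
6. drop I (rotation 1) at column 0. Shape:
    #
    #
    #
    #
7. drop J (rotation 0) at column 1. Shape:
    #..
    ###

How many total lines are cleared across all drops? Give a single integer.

Answer: 0

Derivation:
Drop 1: I rot1 at col 3 lands with bottom-row=0; cleared 0 line(s) (total 0); column heights now [0 0 0 4 0 0], max=4
Drop 2: T rot3 at col 4 lands with bottom-row=0; cleared 0 line(s) (total 0); column heights now [0 0 0 4 2 3], max=4
Drop 3: T rot3 at col 4 lands with bottom-row=3; cleared 0 line(s) (total 0); column heights now [0 0 0 4 5 6], max=6
Drop 4: I rot0 at col 2 lands with bottom-row=6; cleared 0 line(s) (total 0); column heights now [0 0 7 7 7 7], max=7
Drop 5: I rot1 at col 5 lands with bottom-row=7; cleared 0 line(s) (total 0); column heights now [0 0 7 7 7 11], max=11
Drop 6: I rot1 at col 0 lands with bottom-row=0; cleared 0 line(s) (total 0); column heights now [4 0 7 7 7 11], max=11
Drop 7: J rot0 at col 1 lands with bottom-row=7; cleared 0 line(s) (total 0); column heights now [4 9 8 8 7 11], max=11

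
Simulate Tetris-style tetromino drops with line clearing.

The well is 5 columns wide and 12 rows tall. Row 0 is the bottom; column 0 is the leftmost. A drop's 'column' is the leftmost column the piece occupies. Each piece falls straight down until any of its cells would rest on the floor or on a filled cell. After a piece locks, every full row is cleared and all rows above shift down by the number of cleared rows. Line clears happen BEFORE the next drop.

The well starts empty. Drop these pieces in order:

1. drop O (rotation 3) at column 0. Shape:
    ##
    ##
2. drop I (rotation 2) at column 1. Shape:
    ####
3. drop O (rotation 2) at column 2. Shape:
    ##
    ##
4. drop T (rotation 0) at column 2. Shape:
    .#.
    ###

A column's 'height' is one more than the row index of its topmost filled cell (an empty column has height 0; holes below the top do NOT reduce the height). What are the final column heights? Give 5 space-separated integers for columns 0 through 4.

Drop 1: O rot3 at col 0 lands with bottom-row=0; cleared 0 line(s) (total 0); column heights now [2 2 0 0 0], max=2
Drop 2: I rot2 at col 1 lands with bottom-row=2; cleared 0 line(s) (total 0); column heights now [2 3 3 3 3], max=3
Drop 3: O rot2 at col 2 lands with bottom-row=3; cleared 0 line(s) (total 0); column heights now [2 3 5 5 3], max=5
Drop 4: T rot0 at col 2 lands with bottom-row=5; cleared 0 line(s) (total 0); column heights now [2 3 6 7 6], max=7

Answer: 2 3 6 7 6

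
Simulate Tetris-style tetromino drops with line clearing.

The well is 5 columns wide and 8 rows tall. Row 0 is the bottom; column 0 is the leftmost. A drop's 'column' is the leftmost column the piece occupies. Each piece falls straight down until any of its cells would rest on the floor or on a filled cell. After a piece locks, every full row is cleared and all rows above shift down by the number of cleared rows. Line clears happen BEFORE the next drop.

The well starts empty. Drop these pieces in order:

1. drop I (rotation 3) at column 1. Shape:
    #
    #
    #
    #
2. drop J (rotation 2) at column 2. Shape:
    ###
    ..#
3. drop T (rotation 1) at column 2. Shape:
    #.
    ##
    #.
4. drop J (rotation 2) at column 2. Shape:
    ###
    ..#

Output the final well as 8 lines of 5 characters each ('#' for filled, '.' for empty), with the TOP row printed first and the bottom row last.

Answer: .....
.....
..###
..#.#
.###.
.##..
.####
.#..#

Derivation:
Drop 1: I rot3 at col 1 lands with bottom-row=0; cleared 0 line(s) (total 0); column heights now [0 4 0 0 0], max=4
Drop 2: J rot2 at col 2 lands with bottom-row=0; cleared 0 line(s) (total 0); column heights now [0 4 2 2 2], max=4
Drop 3: T rot1 at col 2 lands with bottom-row=2; cleared 0 line(s) (total 0); column heights now [0 4 5 4 2], max=5
Drop 4: J rot2 at col 2 lands with bottom-row=4; cleared 0 line(s) (total 0); column heights now [0 4 6 6 6], max=6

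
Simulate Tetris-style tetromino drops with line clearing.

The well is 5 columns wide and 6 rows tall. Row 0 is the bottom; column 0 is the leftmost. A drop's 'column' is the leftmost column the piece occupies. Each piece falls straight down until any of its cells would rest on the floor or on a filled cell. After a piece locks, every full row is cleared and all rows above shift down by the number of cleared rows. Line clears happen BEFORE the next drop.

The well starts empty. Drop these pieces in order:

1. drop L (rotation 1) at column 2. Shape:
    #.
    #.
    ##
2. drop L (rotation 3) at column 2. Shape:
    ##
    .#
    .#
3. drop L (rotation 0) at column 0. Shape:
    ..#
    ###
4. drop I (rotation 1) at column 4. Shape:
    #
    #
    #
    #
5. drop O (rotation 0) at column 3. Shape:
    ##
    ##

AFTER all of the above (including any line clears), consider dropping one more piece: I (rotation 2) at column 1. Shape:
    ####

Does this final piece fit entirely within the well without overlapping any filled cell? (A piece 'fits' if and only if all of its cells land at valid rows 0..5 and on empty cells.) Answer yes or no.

Drop 1: L rot1 at col 2 lands with bottom-row=0; cleared 0 line(s) (total 0); column heights now [0 0 3 1 0], max=3
Drop 2: L rot3 at col 2 lands with bottom-row=1; cleared 0 line(s) (total 0); column heights now [0 0 4 4 0], max=4
Drop 3: L rot0 at col 0 lands with bottom-row=4; cleared 0 line(s) (total 0); column heights now [5 5 6 4 0], max=6
Drop 4: I rot1 at col 4 lands with bottom-row=0; cleared 0 line(s) (total 0); column heights now [5 5 6 4 4], max=6
Drop 5: O rot0 at col 3 lands with bottom-row=4; cleared 1 line(s) (total 1); column heights now [0 0 5 5 5], max=5
Test piece I rot2 at col 1 (width 4): heights before test = [0 0 5 5 5]; fits = True

Answer: yes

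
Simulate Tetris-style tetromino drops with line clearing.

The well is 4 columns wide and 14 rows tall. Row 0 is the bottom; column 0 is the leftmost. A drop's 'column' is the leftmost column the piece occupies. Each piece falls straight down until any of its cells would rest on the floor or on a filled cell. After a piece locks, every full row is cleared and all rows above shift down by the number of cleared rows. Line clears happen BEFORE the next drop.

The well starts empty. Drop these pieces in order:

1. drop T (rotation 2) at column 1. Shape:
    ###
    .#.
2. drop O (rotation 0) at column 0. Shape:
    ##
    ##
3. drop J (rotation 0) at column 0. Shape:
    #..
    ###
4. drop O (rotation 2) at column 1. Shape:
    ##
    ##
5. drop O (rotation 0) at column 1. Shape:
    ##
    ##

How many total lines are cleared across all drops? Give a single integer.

Drop 1: T rot2 at col 1 lands with bottom-row=0; cleared 0 line(s) (total 0); column heights now [0 2 2 2], max=2
Drop 2: O rot0 at col 0 lands with bottom-row=2; cleared 0 line(s) (total 0); column heights now [4 4 2 2], max=4
Drop 3: J rot0 at col 0 lands with bottom-row=4; cleared 0 line(s) (total 0); column heights now [6 5 5 2], max=6
Drop 4: O rot2 at col 1 lands with bottom-row=5; cleared 0 line(s) (total 0); column heights now [6 7 7 2], max=7
Drop 5: O rot0 at col 1 lands with bottom-row=7; cleared 0 line(s) (total 0); column heights now [6 9 9 2], max=9

Answer: 0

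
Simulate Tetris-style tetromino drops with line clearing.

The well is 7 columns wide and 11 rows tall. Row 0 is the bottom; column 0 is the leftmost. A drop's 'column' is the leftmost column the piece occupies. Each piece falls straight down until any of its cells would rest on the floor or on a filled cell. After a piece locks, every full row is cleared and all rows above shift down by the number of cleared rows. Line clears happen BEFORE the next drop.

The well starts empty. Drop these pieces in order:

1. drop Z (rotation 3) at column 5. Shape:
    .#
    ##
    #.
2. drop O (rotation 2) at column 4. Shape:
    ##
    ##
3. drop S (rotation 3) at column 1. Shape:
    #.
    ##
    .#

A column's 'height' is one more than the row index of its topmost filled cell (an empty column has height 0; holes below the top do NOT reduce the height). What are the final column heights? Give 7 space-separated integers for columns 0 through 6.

Drop 1: Z rot3 at col 5 lands with bottom-row=0; cleared 0 line(s) (total 0); column heights now [0 0 0 0 0 2 3], max=3
Drop 2: O rot2 at col 4 lands with bottom-row=2; cleared 0 line(s) (total 0); column heights now [0 0 0 0 4 4 3], max=4
Drop 3: S rot3 at col 1 lands with bottom-row=0; cleared 0 line(s) (total 0); column heights now [0 3 2 0 4 4 3], max=4

Answer: 0 3 2 0 4 4 3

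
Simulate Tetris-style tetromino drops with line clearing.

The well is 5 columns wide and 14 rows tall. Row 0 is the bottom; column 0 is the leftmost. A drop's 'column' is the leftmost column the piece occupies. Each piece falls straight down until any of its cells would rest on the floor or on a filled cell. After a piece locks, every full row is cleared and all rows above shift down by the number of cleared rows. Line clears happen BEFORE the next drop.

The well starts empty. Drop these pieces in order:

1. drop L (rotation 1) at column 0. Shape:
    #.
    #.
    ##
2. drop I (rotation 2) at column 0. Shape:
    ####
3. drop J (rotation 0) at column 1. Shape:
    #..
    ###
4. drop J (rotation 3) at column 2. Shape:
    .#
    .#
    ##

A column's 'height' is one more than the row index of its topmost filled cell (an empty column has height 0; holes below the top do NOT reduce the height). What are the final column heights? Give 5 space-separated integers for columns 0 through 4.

Answer: 4 6 6 8 0

Derivation:
Drop 1: L rot1 at col 0 lands with bottom-row=0; cleared 0 line(s) (total 0); column heights now [3 1 0 0 0], max=3
Drop 2: I rot2 at col 0 lands with bottom-row=3; cleared 0 line(s) (total 0); column heights now [4 4 4 4 0], max=4
Drop 3: J rot0 at col 1 lands with bottom-row=4; cleared 0 line(s) (total 0); column heights now [4 6 5 5 0], max=6
Drop 4: J rot3 at col 2 lands with bottom-row=5; cleared 0 line(s) (total 0); column heights now [4 6 6 8 0], max=8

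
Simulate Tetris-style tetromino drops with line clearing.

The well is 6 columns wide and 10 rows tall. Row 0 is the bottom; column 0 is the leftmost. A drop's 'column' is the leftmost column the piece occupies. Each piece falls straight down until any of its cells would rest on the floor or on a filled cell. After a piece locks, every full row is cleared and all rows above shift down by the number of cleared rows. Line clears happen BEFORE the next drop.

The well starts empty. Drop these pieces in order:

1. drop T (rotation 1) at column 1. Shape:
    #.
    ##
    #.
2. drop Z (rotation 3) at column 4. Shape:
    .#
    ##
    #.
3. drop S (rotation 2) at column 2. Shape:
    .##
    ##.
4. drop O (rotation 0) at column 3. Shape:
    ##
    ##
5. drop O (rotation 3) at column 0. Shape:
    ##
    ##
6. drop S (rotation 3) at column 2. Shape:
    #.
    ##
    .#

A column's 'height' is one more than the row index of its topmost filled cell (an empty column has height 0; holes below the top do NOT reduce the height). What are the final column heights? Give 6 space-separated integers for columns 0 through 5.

Answer: 5 5 9 8 6 3

Derivation:
Drop 1: T rot1 at col 1 lands with bottom-row=0; cleared 0 line(s) (total 0); column heights now [0 3 2 0 0 0], max=3
Drop 2: Z rot3 at col 4 lands with bottom-row=0; cleared 0 line(s) (total 0); column heights now [0 3 2 0 2 3], max=3
Drop 3: S rot2 at col 2 lands with bottom-row=2; cleared 0 line(s) (total 0); column heights now [0 3 3 4 4 3], max=4
Drop 4: O rot0 at col 3 lands with bottom-row=4; cleared 0 line(s) (total 0); column heights now [0 3 3 6 6 3], max=6
Drop 5: O rot3 at col 0 lands with bottom-row=3; cleared 0 line(s) (total 0); column heights now [5 5 3 6 6 3], max=6
Drop 6: S rot3 at col 2 lands with bottom-row=6; cleared 0 line(s) (total 0); column heights now [5 5 9 8 6 3], max=9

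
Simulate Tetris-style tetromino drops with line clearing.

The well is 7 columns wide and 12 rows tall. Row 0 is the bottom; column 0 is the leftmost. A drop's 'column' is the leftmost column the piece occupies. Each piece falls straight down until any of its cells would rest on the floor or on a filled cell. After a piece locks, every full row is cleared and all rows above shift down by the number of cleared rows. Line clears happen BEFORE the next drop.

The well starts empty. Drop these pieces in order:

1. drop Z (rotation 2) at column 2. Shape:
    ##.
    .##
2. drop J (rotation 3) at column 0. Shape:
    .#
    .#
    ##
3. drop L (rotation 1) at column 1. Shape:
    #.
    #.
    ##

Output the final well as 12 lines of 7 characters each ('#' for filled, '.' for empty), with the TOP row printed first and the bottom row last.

Answer: .......
.......
.......
.......
.......
.......
.#.....
.#.....
.##....
.#.....
.###...
##.##..

Derivation:
Drop 1: Z rot2 at col 2 lands with bottom-row=0; cleared 0 line(s) (total 0); column heights now [0 0 2 2 1 0 0], max=2
Drop 2: J rot3 at col 0 lands with bottom-row=0; cleared 0 line(s) (total 0); column heights now [1 3 2 2 1 0 0], max=3
Drop 3: L rot1 at col 1 lands with bottom-row=3; cleared 0 line(s) (total 0); column heights now [1 6 4 2 1 0 0], max=6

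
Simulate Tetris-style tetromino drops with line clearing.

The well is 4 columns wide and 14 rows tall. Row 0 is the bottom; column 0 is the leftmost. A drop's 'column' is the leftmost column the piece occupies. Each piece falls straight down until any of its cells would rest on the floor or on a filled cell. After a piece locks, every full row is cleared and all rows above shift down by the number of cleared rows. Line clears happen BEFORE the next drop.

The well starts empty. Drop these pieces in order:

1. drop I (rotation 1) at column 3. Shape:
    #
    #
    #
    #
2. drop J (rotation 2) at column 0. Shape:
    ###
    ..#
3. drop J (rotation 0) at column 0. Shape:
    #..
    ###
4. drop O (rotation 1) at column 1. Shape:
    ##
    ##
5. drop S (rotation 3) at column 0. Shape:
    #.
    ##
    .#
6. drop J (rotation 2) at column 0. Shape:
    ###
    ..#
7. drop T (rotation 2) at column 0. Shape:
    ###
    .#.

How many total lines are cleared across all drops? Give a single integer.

Answer: 3

Derivation:
Drop 1: I rot1 at col 3 lands with bottom-row=0; cleared 0 line(s) (total 0); column heights now [0 0 0 4], max=4
Drop 2: J rot2 at col 0 lands with bottom-row=0; cleared 1 line(s) (total 1); column heights now [0 0 1 3], max=3
Drop 3: J rot0 at col 0 lands with bottom-row=1; cleared 1 line(s) (total 2); column heights now [2 0 1 2], max=2
Drop 4: O rot1 at col 1 lands with bottom-row=1; cleared 1 line(s) (total 3); column heights now [0 2 2 1], max=2
Drop 5: S rot3 at col 0 lands with bottom-row=2; cleared 0 line(s) (total 3); column heights now [5 4 2 1], max=5
Drop 6: J rot2 at col 0 lands with bottom-row=4; cleared 0 line(s) (total 3); column heights now [6 6 6 1], max=6
Drop 7: T rot2 at col 0 lands with bottom-row=6; cleared 0 line(s) (total 3); column heights now [8 8 8 1], max=8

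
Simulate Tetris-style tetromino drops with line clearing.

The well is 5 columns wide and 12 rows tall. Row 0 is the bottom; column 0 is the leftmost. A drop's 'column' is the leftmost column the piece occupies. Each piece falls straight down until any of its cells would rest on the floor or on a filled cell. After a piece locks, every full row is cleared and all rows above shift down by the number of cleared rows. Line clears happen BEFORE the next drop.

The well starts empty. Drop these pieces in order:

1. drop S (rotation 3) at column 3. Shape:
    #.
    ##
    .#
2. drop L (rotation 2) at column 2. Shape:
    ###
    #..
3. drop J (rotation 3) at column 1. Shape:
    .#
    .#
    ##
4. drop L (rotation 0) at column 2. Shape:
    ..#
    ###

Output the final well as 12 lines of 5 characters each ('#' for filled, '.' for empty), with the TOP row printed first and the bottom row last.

Drop 1: S rot3 at col 3 lands with bottom-row=0; cleared 0 line(s) (total 0); column heights now [0 0 0 3 2], max=3
Drop 2: L rot2 at col 2 lands with bottom-row=2; cleared 0 line(s) (total 0); column heights now [0 0 4 4 4], max=4
Drop 3: J rot3 at col 1 lands with bottom-row=4; cleared 0 line(s) (total 0); column heights now [0 5 7 4 4], max=7
Drop 4: L rot0 at col 2 lands with bottom-row=7; cleared 0 line(s) (total 0); column heights now [0 5 8 8 9], max=9

Answer: .....
.....
.....
....#
..###
..#..
..#..
.##..
..###
..##.
...##
....#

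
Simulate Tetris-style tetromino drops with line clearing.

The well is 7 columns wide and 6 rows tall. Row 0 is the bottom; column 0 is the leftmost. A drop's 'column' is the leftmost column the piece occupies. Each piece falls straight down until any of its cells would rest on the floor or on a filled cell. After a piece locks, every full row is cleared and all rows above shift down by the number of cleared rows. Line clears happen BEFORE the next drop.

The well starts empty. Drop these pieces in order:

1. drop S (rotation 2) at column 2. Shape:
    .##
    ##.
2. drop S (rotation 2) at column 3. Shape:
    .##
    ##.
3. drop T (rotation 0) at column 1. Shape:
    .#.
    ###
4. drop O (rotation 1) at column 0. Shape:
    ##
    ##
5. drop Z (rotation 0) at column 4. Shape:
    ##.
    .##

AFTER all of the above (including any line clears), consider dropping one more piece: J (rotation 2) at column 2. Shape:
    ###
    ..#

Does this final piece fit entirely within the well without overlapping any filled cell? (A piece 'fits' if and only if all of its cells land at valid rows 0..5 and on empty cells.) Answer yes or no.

Answer: no

Derivation:
Drop 1: S rot2 at col 2 lands with bottom-row=0; cleared 0 line(s) (total 0); column heights now [0 0 1 2 2 0 0], max=2
Drop 2: S rot2 at col 3 lands with bottom-row=2; cleared 0 line(s) (total 0); column heights now [0 0 1 3 4 4 0], max=4
Drop 3: T rot0 at col 1 lands with bottom-row=3; cleared 0 line(s) (total 0); column heights now [0 4 5 4 4 4 0], max=5
Drop 4: O rot1 at col 0 lands with bottom-row=4; cleared 0 line(s) (total 0); column heights now [6 6 5 4 4 4 0], max=6
Drop 5: Z rot0 at col 4 lands with bottom-row=4; cleared 0 line(s) (total 0); column heights now [6 6 5 4 6 6 5], max=6
Test piece J rot2 at col 2 (width 3): heights before test = [6 6 5 4 6 6 5]; fits = False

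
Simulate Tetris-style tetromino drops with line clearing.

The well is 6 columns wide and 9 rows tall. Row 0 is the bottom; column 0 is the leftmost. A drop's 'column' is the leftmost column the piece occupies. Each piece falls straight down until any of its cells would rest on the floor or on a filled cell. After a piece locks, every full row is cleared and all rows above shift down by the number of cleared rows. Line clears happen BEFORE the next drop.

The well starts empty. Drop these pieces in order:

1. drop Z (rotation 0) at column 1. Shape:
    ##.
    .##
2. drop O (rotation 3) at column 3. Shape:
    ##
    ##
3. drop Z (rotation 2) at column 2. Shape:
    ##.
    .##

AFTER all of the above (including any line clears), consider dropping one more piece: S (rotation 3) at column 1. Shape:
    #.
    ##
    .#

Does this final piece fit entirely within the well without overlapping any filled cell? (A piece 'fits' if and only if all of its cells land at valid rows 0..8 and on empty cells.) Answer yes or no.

Answer: yes

Derivation:
Drop 1: Z rot0 at col 1 lands with bottom-row=0; cleared 0 line(s) (total 0); column heights now [0 2 2 1 0 0], max=2
Drop 2: O rot3 at col 3 lands with bottom-row=1; cleared 0 line(s) (total 0); column heights now [0 2 2 3 3 0], max=3
Drop 3: Z rot2 at col 2 lands with bottom-row=3; cleared 0 line(s) (total 0); column heights now [0 2 5 5 4 0], max=5
Test piece S rot3 at col 1 (width 2): heights before test = [0 2 5 5 4 0]; fits = True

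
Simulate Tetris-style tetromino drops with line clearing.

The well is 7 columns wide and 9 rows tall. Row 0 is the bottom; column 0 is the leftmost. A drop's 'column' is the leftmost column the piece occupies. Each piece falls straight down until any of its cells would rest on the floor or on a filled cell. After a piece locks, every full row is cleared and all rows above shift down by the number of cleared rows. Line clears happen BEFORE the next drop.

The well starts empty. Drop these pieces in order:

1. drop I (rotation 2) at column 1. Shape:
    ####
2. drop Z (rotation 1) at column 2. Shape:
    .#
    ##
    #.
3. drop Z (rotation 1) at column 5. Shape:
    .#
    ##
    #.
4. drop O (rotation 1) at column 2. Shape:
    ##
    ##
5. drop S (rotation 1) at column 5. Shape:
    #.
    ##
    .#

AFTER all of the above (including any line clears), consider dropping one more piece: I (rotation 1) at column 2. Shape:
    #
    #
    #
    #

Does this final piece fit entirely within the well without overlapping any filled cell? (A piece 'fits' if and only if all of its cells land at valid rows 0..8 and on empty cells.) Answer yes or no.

Drop 1: I rot2 at col 1 lands with bottom-row=0; cleared 0 line(s) (total 0); column heights now [0 1 1 1 1 0 0], max=1
Drop 2: Z rot1 at col 2 lands with bottom-row=1; cleared 0 line(s) (total 0); column heights now [0 1 3 4 1 0 0], max=4
Drop 3: Z rot1 at col 5 lands with bottom-row=0; cleared 0 line(s) (total 0); column heights now [0 1 3 4 1 2 3], max=4
Drop 4: O rot1 at col 2 lands with bottom-row=4; cleared 0 line(s) (total 0); column heights now [0 1 6 6 1 2 3], max=6
Drop 5: S rot1 at col 5 lands with bottom-row=3; cleared 0 line(s) (total 0); column heights now [0 1 6 6 1 6 5], max=6
Test piece I rot1 at col 2 (width 1): heights before test = [0 1 6 6 1 6 5]; fits = False

Answer: no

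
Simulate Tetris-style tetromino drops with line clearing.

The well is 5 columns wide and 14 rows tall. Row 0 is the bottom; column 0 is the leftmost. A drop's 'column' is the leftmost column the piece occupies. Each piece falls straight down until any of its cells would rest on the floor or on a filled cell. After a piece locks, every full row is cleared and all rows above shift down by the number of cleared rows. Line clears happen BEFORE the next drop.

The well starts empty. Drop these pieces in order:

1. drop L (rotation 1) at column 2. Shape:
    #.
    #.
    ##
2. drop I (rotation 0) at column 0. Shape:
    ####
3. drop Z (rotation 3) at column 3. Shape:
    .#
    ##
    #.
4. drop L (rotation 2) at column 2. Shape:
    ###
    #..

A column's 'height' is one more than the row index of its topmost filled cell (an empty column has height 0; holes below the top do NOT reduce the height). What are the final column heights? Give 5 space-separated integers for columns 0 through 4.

Drop 1: L rot1 at col 2 lands with bottom-row=0; cleared 0 line(s) (total 0); column heights now [0 0 3 1 0], max=3
Drop 2: I rot0 at col 0 lands with bottom-row=3; cleared 0 line(s) (total 0); column heights now [4 4 4 4 0], max=4
Drop 3: Z rot3 at col 3 lands with bottom-row=4; cleared 0 line(s) (total 0); column heights now [4 4 4 6 7], max=7
Drop 4: L rot2 at col 2 lands with bottom-row=6; cleared 0 line(s) (total 0); column heights now [4 4 8 8 8], max=8

Answer: 4 4 8 8 8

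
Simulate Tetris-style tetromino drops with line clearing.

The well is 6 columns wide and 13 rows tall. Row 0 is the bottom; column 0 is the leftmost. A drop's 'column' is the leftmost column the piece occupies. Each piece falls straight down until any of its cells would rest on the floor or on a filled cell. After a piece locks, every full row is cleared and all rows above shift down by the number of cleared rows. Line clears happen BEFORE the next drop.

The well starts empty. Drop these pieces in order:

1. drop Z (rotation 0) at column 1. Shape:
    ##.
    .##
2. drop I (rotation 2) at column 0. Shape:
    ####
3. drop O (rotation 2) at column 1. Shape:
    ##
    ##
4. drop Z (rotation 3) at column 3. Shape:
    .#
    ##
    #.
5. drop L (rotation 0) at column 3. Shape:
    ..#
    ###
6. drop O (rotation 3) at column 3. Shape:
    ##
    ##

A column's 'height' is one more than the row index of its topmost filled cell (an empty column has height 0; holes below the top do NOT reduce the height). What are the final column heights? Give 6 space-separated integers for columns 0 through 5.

Answer: 3 5 5 9 9 8

Derivation:
Drop 1: Z rot0 at col 1 lands with bottom-row=0; cleared 0 line(s) (total 0); column heights now [0 2 2 1 0 0], max=2
Drop 2: I rot2 at col 0 lands with bottom-row=2; cleared 0 line(s) (total 0); column heights now [3 3 3 3 0 0], max=3
Drop 3: O rot2 at col 1 lands with bottom-row=3; cleared 0 line(s) (total 0); column heights now [3 5 5 3 0 0], max=5
Drop 4: Z rot3 at col 3 lands with bottom-row=3; cleared 0 line(s) (total 0); column heights now [3 5 5 5 6 0], max=6
Drop 5: L rot0 at col 3 lands with bottom-row=6; cleared 0 line(s) (total 0); column heights now [3 5 5 7 7 8], max=8
Drop 6: O rot3 at col 3 lands with bottom-row=7; cleared 0 line(s) (total 0); column heights now [3 5 5 9 9 8], max=9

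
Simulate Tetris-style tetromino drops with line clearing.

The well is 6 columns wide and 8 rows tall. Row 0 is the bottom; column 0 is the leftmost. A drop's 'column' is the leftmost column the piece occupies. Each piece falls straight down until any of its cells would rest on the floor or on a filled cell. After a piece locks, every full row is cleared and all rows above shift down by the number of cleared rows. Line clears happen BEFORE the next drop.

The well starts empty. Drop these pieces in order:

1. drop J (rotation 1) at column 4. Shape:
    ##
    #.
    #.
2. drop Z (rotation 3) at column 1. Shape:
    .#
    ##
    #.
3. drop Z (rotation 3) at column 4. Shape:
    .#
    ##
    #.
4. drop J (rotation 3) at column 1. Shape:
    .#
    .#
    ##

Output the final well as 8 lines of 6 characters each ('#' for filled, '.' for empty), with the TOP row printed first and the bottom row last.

Answer: ......
......
..#..#
..#.##
.##.#.
..#.##
.##.#.
.#..#.

Derivation:
Drop 1: J rot1 at col 4 lands with bottom-row=0; cleared 0 line(s) (total 0); column heights now [0 0 0 0 3 3], max=3
Drop 2: Z rot3 at col 1 lands with bottom-row=0; cleared 0 line(s) (total 0); column heights now [0 2 3 0 3 3], max=3
Drop 3: Z rot3 at col 4 lands with bottom-row=3; cleared 0 line(s) (total 0); column heights now [0 2 3 0 5 6], max=6
Drop 4: J rot3 at col 1 lands with bottom-row=3; cleared 0 line(s) (total 0); column heights now [0 4 6 0 5 6], max=6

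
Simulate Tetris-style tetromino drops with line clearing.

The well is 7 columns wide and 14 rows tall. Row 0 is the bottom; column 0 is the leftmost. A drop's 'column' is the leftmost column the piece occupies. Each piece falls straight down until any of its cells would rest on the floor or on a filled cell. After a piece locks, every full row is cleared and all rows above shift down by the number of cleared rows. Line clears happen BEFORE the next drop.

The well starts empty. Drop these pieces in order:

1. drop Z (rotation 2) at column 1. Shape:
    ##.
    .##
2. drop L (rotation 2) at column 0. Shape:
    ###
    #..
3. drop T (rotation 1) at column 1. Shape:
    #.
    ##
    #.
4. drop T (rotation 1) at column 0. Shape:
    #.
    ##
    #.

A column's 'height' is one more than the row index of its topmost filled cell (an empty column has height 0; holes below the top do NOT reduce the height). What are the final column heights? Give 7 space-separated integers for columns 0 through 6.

Drop 1: Z rot2 at col 1 lands with bottom-row=0; cleared 0 line(s) (total 0); column heights now [0 2 2 1 0 0 0], max=2
Drop 2: L rot2 at col 0 lands with bottom-row=1; cleared 0 line(s) (total 0); column heights now [3 3 3 1 0 0 0], max=3
Drop 3: T rot1 at col 1 lands with bottom-row=3; cleared 0 line(s) (total 0); column heights now [3 6 5 1 0 0 0], max=6
Drop 4: T rot1 at col 0 lands with bottom-row=5; cleared 0 line(s) (total 0); column heights now [8 7 5 1 0 0 0], max=8

Answer: 8 7 5 1 0 0 0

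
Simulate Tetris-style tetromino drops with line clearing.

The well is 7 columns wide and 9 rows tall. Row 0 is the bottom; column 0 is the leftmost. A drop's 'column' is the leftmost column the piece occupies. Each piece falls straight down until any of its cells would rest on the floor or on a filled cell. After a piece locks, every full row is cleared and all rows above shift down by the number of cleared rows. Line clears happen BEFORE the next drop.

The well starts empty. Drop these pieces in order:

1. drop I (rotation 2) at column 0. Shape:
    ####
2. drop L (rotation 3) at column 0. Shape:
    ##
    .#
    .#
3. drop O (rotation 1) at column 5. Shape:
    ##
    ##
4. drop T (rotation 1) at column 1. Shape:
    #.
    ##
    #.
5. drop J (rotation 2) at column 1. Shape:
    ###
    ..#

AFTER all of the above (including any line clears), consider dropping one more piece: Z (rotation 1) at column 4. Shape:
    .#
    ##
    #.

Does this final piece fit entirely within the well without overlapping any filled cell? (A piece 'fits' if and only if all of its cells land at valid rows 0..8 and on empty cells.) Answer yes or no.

Drop 1: I rot2 at col 0 lands with bottom-row=0; cleared 0 line(s) (total 0); column heights now [1 1 1 1 0 0 0], max=1
Drop 2: L rot3 at col 0 lands with bottom-row=1; cleared 0 line(s) (total 0); column heights now [4 4 1 1 0 0 0], max=4
Drop 3: O rot1 at col 5 lands with bottom-row=0; cleared 0 line(s) (total 0); column heights now [4 4 1 1 0 2 2], max=4
Drop 4: T rot1 at col 1 lands with bottom-row=4; cleared 0 line(s) (total 0); column heights now [4 7 6 1 0 2 2], max=7
Drop 5: J rot2 at col 1 lands with bottom-row=6; cleared 0 line(s) (total 0); column heights now [4 8 8 8 0 2 2], max=8
Test piece Z rot1 at col 4 (width 2): heights before test = [4 8 8 8 0 2 2]; fits = True

Answer: yes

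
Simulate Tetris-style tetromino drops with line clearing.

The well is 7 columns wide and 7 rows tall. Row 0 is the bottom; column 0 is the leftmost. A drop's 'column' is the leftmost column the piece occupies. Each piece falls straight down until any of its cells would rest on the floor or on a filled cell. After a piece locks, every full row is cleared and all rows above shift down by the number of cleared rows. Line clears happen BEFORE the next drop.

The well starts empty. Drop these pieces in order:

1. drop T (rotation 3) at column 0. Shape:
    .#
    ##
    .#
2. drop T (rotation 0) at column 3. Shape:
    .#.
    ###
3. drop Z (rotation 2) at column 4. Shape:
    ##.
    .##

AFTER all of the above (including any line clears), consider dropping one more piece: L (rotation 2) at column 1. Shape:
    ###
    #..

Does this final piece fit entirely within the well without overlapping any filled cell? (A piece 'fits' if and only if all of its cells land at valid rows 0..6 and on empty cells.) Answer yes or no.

Answer: yes

Derivation:
Drop 1: T rot3 at col 0 lands with bottom-row=0; cleared 0 line(s) (total 0); column heights now [2 3 0 0 0 0 0], max=3
Drop 2: T rot0 at col 3 lands with bottom-row=0; cleared 0 line(s) (total 0); column heights now [2 3 0 1 2 1 0], max=3
Drop 3: Z rot2 at col 4 lands with bottom-row=1; cleared 0 line(s) (total 0); column heights now [2 3 0 1 3 3 2], max=3
Test piece L rot2 at col 1 (width 3): heights before test = [2 3 0 1 3 3 2]; fits = True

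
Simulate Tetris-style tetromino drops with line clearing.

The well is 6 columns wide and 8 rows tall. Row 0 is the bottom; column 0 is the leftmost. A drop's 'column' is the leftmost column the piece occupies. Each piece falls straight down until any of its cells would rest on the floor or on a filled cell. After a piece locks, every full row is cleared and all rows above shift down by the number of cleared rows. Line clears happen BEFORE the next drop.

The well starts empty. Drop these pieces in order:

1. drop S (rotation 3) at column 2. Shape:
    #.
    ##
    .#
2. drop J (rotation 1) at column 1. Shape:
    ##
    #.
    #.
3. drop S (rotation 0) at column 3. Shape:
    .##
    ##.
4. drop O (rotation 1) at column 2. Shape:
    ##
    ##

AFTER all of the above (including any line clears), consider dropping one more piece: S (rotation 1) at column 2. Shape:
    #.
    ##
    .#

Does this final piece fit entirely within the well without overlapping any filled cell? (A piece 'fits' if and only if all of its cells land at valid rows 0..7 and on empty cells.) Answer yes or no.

Answer: no

Derivation:
Drop 1: S rot3 at col 2 lands with bottom-row=0; cleared 0 line(s) (total 0); column heights now [0 0 3 2 0 0], max=3
Drop 2: J rot1 at col 1 lands with bottom-row=1; cleared 0 line(s) (total 0); column heights now [0 4 4 2 0 0], max=4
Drop 3: S rot0 at col 3 lands with bottom-row=2; cleared 0 line(s) (total 0); column heights now [0 4 4 3 4 4], max=4
Drop 4: O rot1 at col 2 lands with bottom-row=4; cleared 0 line(s) (total 0); column heights now [0 4 6 6 4 4], max=6
Test piece S rot1 at col 2 (width 2): heights before test = [0 4 6 6 4 4]; fits = False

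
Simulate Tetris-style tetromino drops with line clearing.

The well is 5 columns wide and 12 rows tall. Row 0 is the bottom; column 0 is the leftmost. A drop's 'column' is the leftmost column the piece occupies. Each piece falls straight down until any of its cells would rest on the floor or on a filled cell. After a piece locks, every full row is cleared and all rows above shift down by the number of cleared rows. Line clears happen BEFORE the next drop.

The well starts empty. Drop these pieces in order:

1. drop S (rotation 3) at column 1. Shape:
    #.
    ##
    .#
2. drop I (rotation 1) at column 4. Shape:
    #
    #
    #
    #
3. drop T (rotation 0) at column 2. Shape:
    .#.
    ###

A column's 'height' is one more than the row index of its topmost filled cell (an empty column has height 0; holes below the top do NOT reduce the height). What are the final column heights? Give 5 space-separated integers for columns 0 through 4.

Answer: 0 3 5 6 5

Derivation:
Drop 1: S rot3 at col 1 lands with bottom-row=0; cleared 0 line(s) (total 0); column heights now [0 3 2 0 0], max=3
Drop 2: I rot1 at col 4 lands with bottom-row=0; cleared 0 line(s) (total 0); column heights now [0 3 2 0 4], max=4
Drop 3: T rot0 at col 2 lands with bottom-row=4; cleared 0 line(s) (total 0); column heights now [0 3 5 6 5], max=6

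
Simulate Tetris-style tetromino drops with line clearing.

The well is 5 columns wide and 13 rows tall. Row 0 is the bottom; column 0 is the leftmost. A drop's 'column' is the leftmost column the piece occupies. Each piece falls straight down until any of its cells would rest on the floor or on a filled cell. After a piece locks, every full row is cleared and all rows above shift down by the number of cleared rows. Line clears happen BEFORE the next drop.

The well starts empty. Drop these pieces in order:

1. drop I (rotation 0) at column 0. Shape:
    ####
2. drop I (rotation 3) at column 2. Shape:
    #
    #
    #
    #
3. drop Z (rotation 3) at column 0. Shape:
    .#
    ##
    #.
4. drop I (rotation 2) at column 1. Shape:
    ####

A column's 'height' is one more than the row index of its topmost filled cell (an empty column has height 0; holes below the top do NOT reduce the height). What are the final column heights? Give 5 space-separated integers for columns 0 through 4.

Answer: 3 6 6 6 6

Derivation:
Drop 1: I rot0 at col 0 lands with bottom-row=0; cleared 0 line(s) (total 0); column heights now [1 1 1 1 0], max=1
Drop 2: I rot3 at col 2 lands with bottom-row=1; cleared 0 line(s) (total 0); column heights now [1 1 5 1 0], max=5
Drop 3: Z rot3 at col 0 lands with bottom-row=1; cleared 0 line(s) (total 0); column heights now [3 4 5 1 0], max=5
Drop 4: I rot2 at col 1 lands with bottom-row=5; cleared 0 line(s) (total 0); column heights now [3 6 6 6 6], max=6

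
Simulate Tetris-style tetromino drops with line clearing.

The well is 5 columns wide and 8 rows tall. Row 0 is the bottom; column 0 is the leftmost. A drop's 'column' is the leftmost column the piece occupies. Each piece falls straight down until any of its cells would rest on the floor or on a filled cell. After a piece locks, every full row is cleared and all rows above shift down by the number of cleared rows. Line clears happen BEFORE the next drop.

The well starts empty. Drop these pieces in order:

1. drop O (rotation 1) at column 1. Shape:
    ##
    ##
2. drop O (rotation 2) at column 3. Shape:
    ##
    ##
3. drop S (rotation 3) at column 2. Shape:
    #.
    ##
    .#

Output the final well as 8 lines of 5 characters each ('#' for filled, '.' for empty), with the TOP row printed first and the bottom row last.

Drop 1: O rot1 at col 1 lands with bottom-row=0; cleared 0 line(s) (total 0); column heights now [0 2 2 0 0], max=2
Drop 2: O rot2 at col 3 lands with bottom-row=0; cleared 0 line(s) (total 0); column heights now [0 2 2 2 2], max=2
Drop 3: S rot3 at col 2 lands with bottom-row=2; cleared 0 line(s) (total 0); column heights now [0 2 5 4 2], max=5

Answer: .....
.....
.....
..#..
..##.
...#.
.####
.####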